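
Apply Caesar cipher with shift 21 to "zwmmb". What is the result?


Caesar cipher: shift "zwmmb" by 21
  'z' (pos 25) + 21 = pos 20 = 'u'
  'w' (pos 22) + 21 = pos 17 = 'r'
  'm' (pos 12) + 21 = pos 7 = 'h'
  'm' (pos 12) + 21 = pos 7 = 'h'
  'b' (pos 1) + 21 = pos 22 = 'w'
Result: urhhw

urhhw


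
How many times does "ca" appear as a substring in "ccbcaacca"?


Searching for "ca" in "ccbcaacca"
Scanning each position:
  Position 0: "cc" => no
  Position 1: "cb" => no
  Position 2: "bc" => no
  Position 3: "ca" => MATCH
  Position 4: "aa" => no
  Position 5: "ac" => no
  Position 6: "cc" => no
  Position 7: "ca" => MATCH
Total occurrences: 2

2


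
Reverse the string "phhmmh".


Input: phhmmh
Reading characters right to left:
  Position 5: 'h'
  Position 4: 'm'
  Position 3: 'm'
  Position 2: 'h'
  Position 1: 'h'
  Position 0: 'p'
Reversed: hmmhhp

hmmhhp


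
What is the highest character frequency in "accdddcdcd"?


Input: accdddcdcd
Character counts:
  'a': 1
  'c': 4
  'd': 5
Maximum frequency: 5

5


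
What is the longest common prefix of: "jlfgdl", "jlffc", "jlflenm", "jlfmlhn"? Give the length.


Words: jlfgdl, jlffc, jlflenm, jlfmlhn
  Position 0: all 'j' => match
  Position 1: all 'l' => match
  Position 2: all 'f' => match
  Position 3: ('g', 'f', 'l', 'm') => mismatch, stop
LCP = "jlf" (length 3)

3


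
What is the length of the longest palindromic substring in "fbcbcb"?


Input: "fbcbcb"
Checking substrings for palindromes:
  [1:6] "bcbcb" (len 5) => palindrome
  [1:4] "bcb" (len 3) => palindrome
  [2:5] "cbc" (len 3) => palindrome
  [3:6] "bcb" (len 3) => palindrome
Longest palindromic substring: "bcbcb" with length 5

5


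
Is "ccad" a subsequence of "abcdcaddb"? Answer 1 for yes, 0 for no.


Check if "ccad" is a subsequence of "abcdcaddb"
Greedy scan:
  Position 0 ('a'): no match needed
  Position 1 ('b'): no match needed
  Position 2 ('c'): matches sub[0] = 'c'
  Position 3 ('d'): no match needed
  Position 4 ('c'): matches sub[1] = 'c'
  Position 5 ('a'): matches sub[2] = 'a'
  Position 6 ('d'): matches sub[3] = 'd'
  Position 7 ('d'): no match needed
  Position 8 ('b'): no match needed
All 4 characters matched => is a subsequence

1


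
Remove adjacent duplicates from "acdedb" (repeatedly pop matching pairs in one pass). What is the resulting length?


Input: acdedb
Stack-based adjacent duplicate removal:
  Read 'a': push. Stack: a
  Read 'c': push. Stack: ac
  Read 'd': push. Stack: acd
  Read 'e': push. Stack: acde
  Read 'd': push. Stack: acded
  Read 'b': push. Stack: acdedb
Final stack: "acdedb" (length 6)

6


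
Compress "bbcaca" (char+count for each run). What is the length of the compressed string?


Input: bbcaca
Runs:
  'b' x 2 => "b2"
  'c' x 1 => "c1"
  'a' x 1 => "a1"
  'c' x 1 => "c1"
  'a' x 1 => "a1"
Compressed: "b2c1a1c1a1"
Compressed length: 10

10


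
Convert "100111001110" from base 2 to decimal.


Input: "100111001110" in base 2
Positional expansion:
  Digit '1' (value 1) x 2^11 = 2048
  Digit '0' (value 0) x 2^10 = 0
  Digit '0' (value 0) x 2^9 = 0
  Digit '1' (value 1) x 2^8 = 256
  Digit '1' (value 1) x 2^7 = 128
  Digit '1' (value 1) x 2^6 = 64
  Digit '0' (value 0) x 2^5 = 0
  Digit '0' (value 0) x 2^4 = 0
  Digit '1' (value 1) x 2^3 = 8
  Digit '1' (value 1) x 2^2 = 4
  Digit '1' (value 1) x 2^1 = 2
  Digit '0' (value 0) x 2^0 = 0
Sum = 2510

2510


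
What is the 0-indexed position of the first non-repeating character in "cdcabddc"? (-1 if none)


Input: cdcabddc
Character frequencies:
  'a': 1
  'b': 1
  'c': 3
  'd': 3
Scanning left to right for freq == 1:
  Position 0 ('c'): freq=3, skip
  Position 1 ('d'): freq=3, skip
  Position 2 ('c'): freq=3, skip
  Position 3 ('a'): unique! => answer = 3

3


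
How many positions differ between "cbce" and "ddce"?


Comparing "cbce" and "ddce" position by position:
  Position 0: 'c' vs 'd' => DIFFER
  Position 1: 'b' vs 'd' => DIFFER
  Position 2: 'c' vs 'c' => same
  Position 3: 'e' vs 'e' => same
Positions that differ: 2

2


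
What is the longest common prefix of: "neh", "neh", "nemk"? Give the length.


Words: neh, neh, nemk
  Position 0: all 'n' => match
  Position 1: all 'e' => match
  Position 2: ('h', 'h', 'm') => mismatch, stop
LCP = "ne" (length 2)

2


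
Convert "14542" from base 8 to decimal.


Input: "14542" in base 8
Positional expansion:
  Digit '1' (value 1) x 8^4 = 4096
  Digit '4' (value 4) x 8^3 = 2048
  Digit '5' (value 5) x 8^2 = 320
  Digit '4' (value 4) x 8^1 = 32
  Digit '2' (value 2) x 8^0 = 2
Sum = 6498

6498


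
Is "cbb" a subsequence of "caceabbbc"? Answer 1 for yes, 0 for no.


Check if "cbb" is a subsequence of "caceabbbc"
Greedy scan:
  Position 0 ('c'): matches sub[0] = 'c'
  Position 1 ('a'): no match needed
  Position 2 ('c'): no match needed
  Position 3 ('e'): no match needed
  Position 4 ('a'): no match needed
  Position 5 ('b'): matches sub[1] = 'b'
  Position 6 ('b'): matches sub[2] = 'b'
  Position 7 ('b'): no match needed
  Position 8 ('c'): no match needed
All 3 characters matched => is a subsequence

1


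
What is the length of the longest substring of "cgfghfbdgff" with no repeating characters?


Input: "cgfghfbdgff"
Sliding window (track last position of each char):
  Position 0 ('c'): window [0,0] length 1 -- new best
  Position 1 ('g'): window [0,1] length 2 -- new best
  Position 2 ('f'): window [0,2] length 3 -- new best
  Position 3 ('g'): repeat (last at 1), move window start to 2
  Position 3 ('g'): window [2,3] length 2
  Position 4 ('h'): window [2,4] length 3
  Position 5 ('f'): repeat (last at 2), move window start to 3
  Position 5 ('f'): window [3,5] length 3
  Position 6 ('b'): window [3,6] length 4 -- new best
  Position 7 ('d'): window [3,7] length 5 -- new best
  Position 8 ('g'): repeat (last at 3), move window start to 4
  Position 8 ('g'): window [4,8] length 5
  Position 9 ('f'): repeat (last at 5), move window start to 6
  Position 9 ('f'): window [6,9] length 4
  Position 10 ('f'): repeat (last at 9), move window start to 10
  Position 10 ('f'): window [10,10] length 1
Longest substring with no repeats: "ghfbd" with length 5

5


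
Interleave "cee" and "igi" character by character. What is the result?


Interleaving "cee" and "igi":
  Position 0: 'c' from first, 'i' from second => "ci"
  Position 1: 'e' from first, 'g' from second => "eg"
  Position 2: 'e' from first, 'i' from second => "ei"
Result: ciegei

ciegei


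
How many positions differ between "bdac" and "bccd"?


Comparing "bdac" and "bccd" position by position:
  Position 0: 'b' vs 'b' => same
  Position 1: 'd' vs 'c' => DIFFER
  Position 2: 'a' vs 'c' => DIFFER
  Position 3: 'c' vs 'd' => DIFFER
Positions that differ: 3

3


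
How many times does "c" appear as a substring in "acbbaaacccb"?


Searching for "c" in "acbbaaacccb"
Scanning each position:
  Position 0: "a" => no
  Position 1: "c" => MATCH
  Position 2: "b" => no
  Position 3: "b" => no
  Position 4: "a" => no
  Position 5: "a" => no
  Position 6: "a" => no
  Position 7: "c" => MATCH
  Position 8: "c" => MATCH
  Position 9: "c" => MATCH
  Position 10: "b" => no
Total occurrences: 4

4


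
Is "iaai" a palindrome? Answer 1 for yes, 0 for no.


Input: iaai
Reversed: iaai
  Compare pos 0 ('i') with pos 3 ('i'): match
  Compare pos 1 ('a') with pos 2 ('a'): match
Result: palindrome

1


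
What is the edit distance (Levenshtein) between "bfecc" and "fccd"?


Computing edit distance: "bfecc" -> "fccd"
DP table:
           f    c    c    d
      0    1    2    3    4
  b   1    1    2    3    4
  f   2    1    2    3    4
  e   3    2    2    3    4
  c   4    3    2    2    3
  c   5    4    3    2    3
Edit distance = dp[5][4] = 3

3


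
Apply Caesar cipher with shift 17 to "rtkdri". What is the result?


Caesar cipher: shift "rtkdri" by 17
  'r' (pos 17) + 17 = pos 8 = 'i'
  't' (pos 19) + 17 = pos 10 = 'k'
  'k' (pos 10) + 17 = pos 1 = 'b'
  'd' (pos 3) + 17 = pos 20 = 'u'
  'r' (pos 17) + 17 = pos 8 = 'i'
  'i' (pos 8) + 17 = pos 25 = 'z'
Result: ikbuiz

ikbuiz


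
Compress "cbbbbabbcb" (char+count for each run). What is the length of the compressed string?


Input: cbbbbabbcb
Runs:
  'c' x 1 => "c1"
  'b' x 4 => "b4"
  'a' x 1 => "a1"
  'b' x 2 => "b2"
  'c' x 1 => "c1"
  'b' x 1 => "b1"
Compressed: "c1b4a1b2c1b1"
Compressed length: 12

12


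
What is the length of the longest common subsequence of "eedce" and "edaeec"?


LCS of "eedce" and "edaeec"
DP table:
           e    d    a    e    e    c
      0    0    0    0    0    0    0
  e   0    1    1    1    1    1    1
  e   0    1    1    1    2    2    2
  d   0    1    2    2    2    2    2
  c   0    1    2    2    2    2    3
  e   0    1    2    2    3    3    3
LCS length = dp[5][6] = 3

3


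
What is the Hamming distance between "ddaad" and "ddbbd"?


Comparing "ddaad" and "ddbbd" position by position:
  Position 0: 'd' vs 'd' => same
  Position 1: 'd' vs 'd' => same
  Position 2: 'a' vs 'b' => differ
  Position 3: 'a' vs 'b' => differ
  Position 4: 'd' vs 'd' => same
Total differences (Hamming distance): 2

2


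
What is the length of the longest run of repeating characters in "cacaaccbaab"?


Input: "cacaaccbaab"
Scanning for longest run:
  Position 1 ('a'): new char, reset run to 1
  Position 2 ('c'): new char, reset run to 1
  Position 3 ('a'): new char, reset run to 1
  Position 4 ('a'): continues run of 'a', length=2
  Position 5 ('c'): new char, reset run to 1
  Position 6 ('c'): continues run of 'c', length=2
  Position 7 ('b'): new char, reset run to 1
  Position 8 ('a'): new char, reset run to 1
  Position 9 ('a'): continues run of 'a', length=2
  Position 10 ('b'): new char, reset run to 1
Longest run: 'a' with length 2

2


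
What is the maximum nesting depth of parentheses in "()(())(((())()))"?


Input: "()(())(((())()))"
Tracking depth:
  Position 0 '(': depth becomes 1
  Position 1 ')': depth becomes 0
  Position 2 '(': depth becomes 1
  Position 3 '(': depth becomes 2
  Position 4 ')': depth becomes 1
  Position 5 ')': depth becomes 0
  Position 6 '(': depth becomes 1
  Position 7 '(': depth becomes 2
  Position 8 '(': depth becomes 3
  Position 9 '(': depth becomes 4
  Position 10 ')': depth becomes 3
  Position 11 ')': depth becomes 2
  Position 12 '(': depth becomes 3
  Position 13 ')': depth becomes 2
  Position 14 ')': depth becomes 1
  Position 15 ')': depth becomes 0
Maximum depth reached: 4

4


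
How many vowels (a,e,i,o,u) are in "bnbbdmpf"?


Input: bnbbdmpf
Checking each character:
  'b' at position 0: consonant
  'n' at position 1: consonant
  'b' at position 2: consonant
  'b' at position 3: consonant
  'd' at position 4: consonant
  'm' at position 5: consonant
  'p' at position 6: consonant
  'f' at position 7: consonant
Total vowels: 0

0


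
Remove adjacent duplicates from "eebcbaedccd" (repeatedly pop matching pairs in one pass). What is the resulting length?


Input: eebcbaedccd
Stack-based adjacent duplicate removal:
  Read 'e': push. Stack: e
  Read 'e': matches stack top 'e' => pop. Stack: (empty)
  Read 'b': push. Stack: b
  Read 'c': push. Stack: bc
  Read 'b': push. Stack: bcb
  Read 'a': push. Stack: bcba
  Read 'e': push. Stack: bcbae
  Read 'd': push. Stack: bcbaed
  Read 'c': push. Stack: bcbaedc
  Read 'c': matches stack top 'c' => pop. Stack: bcbaed
  Read 'd': matches stack top 'd' => pop. Stack: bcbae
Final stack: "bcbae" (length 5)

5


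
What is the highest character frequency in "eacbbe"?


Input: eacbbe
Character counts:
  'a': 1
  'b': 2
  'c': 1
  'e': 2
Maximum frequency: 2

2


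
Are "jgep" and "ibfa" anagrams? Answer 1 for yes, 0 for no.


Strings: "jgep", "ibfa"
Sorted first:  egjp
Sorted second: abfi
Differ at position 0: 'e' vs 'a' => not anagrams

0


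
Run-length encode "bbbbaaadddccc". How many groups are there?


Input: bbbbaaadddccc
Scanning for consecutive runs:
  Group 1: 'b' x 4 (positions 0-3)
  Group 2: 'a' x 3 (positions 4-6)
  Group 3: 'd' x 3 (positions 7-9)
  Group 4: 'c' x 3 (positions 10-12)
Total groups: 4

4


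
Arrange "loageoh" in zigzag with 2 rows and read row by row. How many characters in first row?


Zigzag "loageoh" into 2 rows:
Placing characters:
  'l' => row 0
  'o' => row 1
  'a' => row 0
  'g' => row 1
  'e' => row 0
  'o' => row 1
  'h' => row 0
Rows:
  Row 0: "laeh"
  Row 1: "ogo"
First row length: 4

4


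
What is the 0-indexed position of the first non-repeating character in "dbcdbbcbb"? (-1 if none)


Input: dbcdbbcbb
Character frequencies:
  'b': 5
  'c': 2
  'd': 2
Scanning left to right for freq == 1:
  Position 0 ('d'): freq=2, skip
  Position 1 ('b'): freq=5, skip
  Position 2 ('c'): freq=2, skip
  Position 3 ('d'): freq=2, skip
  Position 4 ('b'): freq=5, skip
  Position 5 ('b'): freq=5, skip
  Position 6 ('c'): freq=2, skip
  Position 7 ('b'): freq=5, skip
  Position 8 ('b'): freq=5, skip
  No unique character found => answer = -1

-1


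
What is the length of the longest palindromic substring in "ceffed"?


Input: "ceffed"
Checking substrings for palindromes:
  [1:5] "effe" (len 4) => palindrome
  [2:4] "ff" (len 2) => palindrome
Longest palindromic substring: "effe" with length 4

4


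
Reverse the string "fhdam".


Input: fhdam
Reading characters right to left:
  Position 4: 'm'
  Position 3: 'a'
  Position 2: 'd'
  Position 1: 'h'
  Position 0: 'f'
Reversed: madhf

madhf


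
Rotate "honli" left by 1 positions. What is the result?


Input: "honli", rotate left by 1
First 1 characters: "h"
Remaining characters: "onli"
Concatenate remaining + first: "onli" + "h" = "onlih"

onlih


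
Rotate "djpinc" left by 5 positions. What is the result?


Input: "djpinc", rotate left by 5
First 5 characters: "djpin"
Remaining characters: "c"
Concatenate remaining + first: "c" + "djpin" = "cdjpin"

cdjpin


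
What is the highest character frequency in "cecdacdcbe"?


Input: cecdacdcbe
Character counts:
  'a': 1
  'b': 1
  'c': 4
  'd': 2
  'e': 2
Maximum frequency: 4

4


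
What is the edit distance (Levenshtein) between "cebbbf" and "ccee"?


Computing edit distance: "cebbbf" -> "ccee"
DP table:
           c    c    e    e
      0    1    2    3    4
  c   1    0    1    2    3
  e   2    1    1    1    2
  b   3    2    2    2    2
  b   4    3    3    3    3
  b   5    4    4    4    4
  f   6    5    5    5    5
Edit distance = dp[6][4] = 5

5


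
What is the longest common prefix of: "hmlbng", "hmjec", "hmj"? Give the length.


Words: hmlbng, hmjec, hmj
  Position 0: all 'h' => match
  Position 1: all 'm' => match
  Position 2: ('l', 'j', 'j') => mismatch, stop
LCP = "hm" (length 2)

2


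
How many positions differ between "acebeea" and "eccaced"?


Comparing "acebeea" and "eccaced" position by position:
  Position 0: 'a' vs 'e' => DIFFER
  Position 1: 'c' vs 'c' => same
  Position 2: 'e' vs 'c' => DIFFER
  Position 3: 'b' vs 'a' => DIFFER
  Position 4: 'e' vs 'c' => DIFFER
  Position 5: 'e' vs 'e' => same
  Position 6: 'a' vs 'd' => DIFFER
Positions that differ: 5

5


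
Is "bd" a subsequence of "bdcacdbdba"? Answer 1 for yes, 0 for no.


Check if "bd" is a subsequence of "bdcacdbdba"
Greedy scan:
  Position 0 ('b'): matches sub[0] = 'b'
  Position 1 ('d'): matches sub[1] = 'd'
  Position 2 ('c'): no match needed
  Position 3 ('a'): no match needed
  Position 4 ('c'): no match needed
  Position 5 ('d'): no match needed
  Position 6 ('b'): no match needed
  Position 7 ('d'): no match needed
  Position 8 ('b'): no match needed
  Position 9 ('a'): no match needed
All 2 characters matched => is a subsequence

1


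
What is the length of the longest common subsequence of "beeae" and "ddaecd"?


LCS of "beeae" and "ddaecd"
DP table:
           d    d    a    e    c    d
      0    0    0    0    0    0    0
  b   0    0    0    0    0    0    0
  e   0    0    0    0    1    1    1
  e   0    0    0    0    1    1    1
  a   0    0    0    1    1    1    1
  e   0    0    0    1    2    2    2
LCS length = dp[5][6] = 2

2


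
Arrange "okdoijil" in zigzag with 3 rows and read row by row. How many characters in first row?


Zigzag "okdoijil" into 3 rows:
Placing characters:
  'o' => row 0
  'k' => row 1
  'd' => row 2
  'o' => row 1
  'i' => row 0
  'j' => row 1
  'i' => row 2
  'l' => row 1
Rows:
  Row 0: "oi"
  Row 1: "kojl"
  Row 2: "di"
First row length: 2

2


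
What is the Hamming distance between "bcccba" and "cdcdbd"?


Comparing "bcccba" and "cdcdbd" position by position:
  Position 0: 'b' vs 'c' => differ
  Position 1: 'c' vs 'd' => differ
  Position 2: 'c' vs 'c' => same
  Position 3: 'c' vs 'd' => differ
  Position 4: 'b' vs 'b' => same
  Position 5: 'a' vs 'd' => differ
Total differences (Hamming distance): 4

4


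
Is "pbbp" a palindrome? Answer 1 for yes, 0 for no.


Input: pbbp
Reversed: pbbp
  Compare pos 0 ('p') with pos 3 ('p'): match
  Compare pos 1 ('b') with pos 2 ('b'): match
Result: palindrome

1


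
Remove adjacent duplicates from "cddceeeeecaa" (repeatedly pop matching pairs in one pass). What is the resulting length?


Input: cddceeeeecaa
Stack-based adjacent duplicate removal:
  Read 'c': push. Stack: c
  Read 'd': push. Stack: cd
  Read 'd': matches stack top 'd' => pop. Stack: c
  Read 'c': matches stack top 'c' => pop. Stack: (empty)
  Read 'e': push. Stack: e
  Read 'e': matches stack top 'e' => pop. Stack: (empty)
  Read 'e': push. Stack: e
  Read 'e': matches stack top 'e' => pop. Stack: (empty)
  Read 'e': push. Stack: e
  Read 'c': push. Stack: ec
  Read 'a': push. Stack: eca
  Read 'a': matches stack top 'a' => pop. Stack: ec
Final stack: "ec" (length 2)

2


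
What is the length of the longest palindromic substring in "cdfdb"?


Input: "cdfdb"
Checking substrings for palindromes:
  [1:4] "dfd" (len 3) => palindrome
Longest palindromic substring: "dfd" with length 3

3


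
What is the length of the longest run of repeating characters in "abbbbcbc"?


Input: "abbbbcbc"
Scanning for longest run:
  Position 1 ('b'): new char, reset run to 1
  Position 2 ('b'): continues run of 'b', length=2
  Position 3 ('b'): continues run of 'b', length=3
  Position 4 ('b'): continues run of 'b', length=4
  Position 5 ('c'): new char, reset run to 1
  Position 6 ('b'): new char, reset run to 1
  Position 7 ('c'): new char, reset run to 1
Longest run: 'b' with length 4

4


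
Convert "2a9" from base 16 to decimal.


Input: "2a9" in base 16
Positional expansion:
  Digit '2' (value 2) x 16^2 = 512
  Digit 'a' (value 10) x 16^1 = 160
  Digit '9' (value 9) x 16^0 = 9
Sum = 681

681


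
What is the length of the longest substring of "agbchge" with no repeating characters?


Input: "agbchge"
Sliding window (track last position of each char):
  Position 0 ('a'): window [0,0] length 1 -- new best
  Position 1 ('g'): window [0,1] length 2 -- new best
  Position 2 ('b'): window [0,2] length 3 -- new best
  Position 3 ('c'): window [0,3] length 4 -- new best
  Position 4 ('h'): window [0,4] length 5 -- new best
  Position 5 ('g'): repeat (last at 1), move window start to 2
  Position 5 ('g'): window [2,5] length 4
  Position 6 ('e'): window [2,6] length 5
Longest substring with no repeats: "agbch" with length 5

5


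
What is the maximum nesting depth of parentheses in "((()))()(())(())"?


Input: "((()))()(())(())"
Tracking depth:
  Position 0 '(': depth becomes 1
  Position 1 '(': depth becomes 2
  Position 2 '(': depth becomes 3
  Position 3 ')': depth becomes 2
  Position 4 ')': depth becomes 1
  Position 5 ')': depth becomes 0
  Position 6 '(': depth becomes 1
  Position 7 ')': depth becomes 0
  Position 8 '(': depth becomes 1
  Position 9 '(': depth becomes 2
  Position 10 ')': depth becomes 1
  Position 11 ')': depth becomes 0
  Position 12 '(': depth becomes 1
  Position 13 '(': depth becomes 2
  Position 14 ')': depth becomes 1
  Position 15 ')': depth becomes 0
Maximum depth reached: 3

3


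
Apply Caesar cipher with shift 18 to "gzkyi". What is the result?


Caesar cipher: shift "gzkyi" by 18
  'g' (pos 6) + 18 = pos 24 = 'y'
  'z' (pos 25) + 18 = pos 17 = 'r'
  'k' (pos 10) + 18 = pos 2 = 'c'
  'y' (pos 24) + 18 = pos 16 = 'q'
  'i' (pos 8) + 18 = pos 0 = 'a'
Result: yrcqa

yrcqa


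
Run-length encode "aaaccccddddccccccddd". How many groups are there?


Input: aaaccccddddccccccddd
Scanning for consecutive runs:
  Group 1: 'a' x 3 (positions 0-2)
  Group 2: 'c' x 4 (positions 3-6)
  Group 3: 'd' x 4 (positions 7-10)
  Group 4: 'c' x 6 (positions 11-16)
  Group 5: 'd' x 3 (positions 17-19)
Total groups: 5

5


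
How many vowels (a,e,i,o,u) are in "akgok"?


Input: akgok
Checking each character:
  'a' at position 0: vowel (running total: 1)
  'k' at position 1: consonant
  'g' at position 2: consonant
  'o' at position 3: vowel (running total: 2)
  'k' at position 4: consonant
Total vowels: 2

2


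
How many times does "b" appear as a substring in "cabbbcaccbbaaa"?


Searching for "b" in "cabbbcaccbbaaa"
Scanning each position:
  Position 0: "c" => no
  Position 1: "a" => no
  Position 2: "b" => MATCH
  Position 3: "b" => MATCH
  Position 4: "b" => MATCH
  Position 5: "c" => no
  Position 6: "a" => no
  Position 7: "c" => no
  Position 8: "c" => no
  Position 9: "b" => MATCH
  Position 10: "b" => MATCH
  Position 11: "a" => no
  Position 12: "a" => no
  Position 13: "a" => no
Total occurrences: 5

5


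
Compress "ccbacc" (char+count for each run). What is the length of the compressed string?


Input: ccbacc
Runs:
  'c' x 2 => "c2"
  'b' x 1 => "b1"
  'a' x 1 => "a1"
  'c' x 2 => "c2"
Compressed: "c2b1a1c2"
Compressed length: 8

8


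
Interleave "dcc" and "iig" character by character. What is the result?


Interleaving "dcc" and "iig":
  Position 0: 'd' from first, 'i' from second => "di"
  Position 1: 'c' from first, 'i' from second => "ci"
  Position 2: 'c' from first, 'g' from second => "cg"
Result: dicicg

dicicg


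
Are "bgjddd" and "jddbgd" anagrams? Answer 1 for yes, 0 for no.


Strings: "bgjddd", "jddbgd"
Sorted first:  bdddgj
Sorted second: bdddgj
Sorted forms match => anagrams

1


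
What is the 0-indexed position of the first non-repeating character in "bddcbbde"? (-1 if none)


Input: bddcbbde
Character frequencies:
  'b': 3
  'c': 1
  'd': 3
  'e': 1
Scanning left to right for freq == 1:
  Position 0 ('b'): freq=3, skip
  Position 1 ('d'): freq=3, skip
  Position 2 ('d'): freq=3, skip
  Position 3 ('c'): unique! => answer = 3

3


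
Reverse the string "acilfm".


Input: acilfm
Reading characters right to left:
  Position 5: 'm'
  Position 4: 'f'
  Position 3: 'l'
  Position 2: 'i'
  Position 1: 'c'
  Position 0: 'a'
Reversed: mflica

mflica


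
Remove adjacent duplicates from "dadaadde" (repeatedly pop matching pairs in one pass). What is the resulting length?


Input: dadaadde
Stack-based adjacent duplicate removal:
  Read 'd': push. Stack: d
  Read 'a': push. Stack: da
  Read 'd': push. Stack: dad
  Read 'a': push. Stack: dada
  Read 'a': matches stack top 'a' => pop. Stack: dad
  Read 'd': matches stack top 'd' => pop. Stack: da
  Read 'd': push. Stack: dad
  Read 'e': push. Stack: dade
Final stack: "dade" (length 4)

4


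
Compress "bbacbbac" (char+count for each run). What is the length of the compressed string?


Input: bbacbbac
Runs:
  'b' x 2 => "b2"
  'a' x 1 => "a1"
  'c' x 1 => "c1"
  'b' x 2 => "b2"
  'a' x 1 => "a1"
  'c' x 1 => "c1"
Compressed: "b2a1c1b2a1c1"
Compressed length: 12

12


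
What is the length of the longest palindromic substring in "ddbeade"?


Input: "ddbeade"
Checking substrings for palindromes:
  [0:2] "dd" (len 2) => palindrome
Longest palindromic substring: "dd" with length 2

2


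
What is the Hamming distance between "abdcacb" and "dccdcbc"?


Comparing "abdcacb" and "dccdcbc" position by position:
  Position 0: 'a' vs 'd' => differ
  Position 1: 'b' vs 'c' => differ
  Position 2: 'd' vs 'c' => differ
  Position 3: 'c' vs 'd' => differ
  Position 4: 'a' vs 'c' => differ
  Position 5: 'c' vs 'b' => differ
  Position 6: 'b' vs 'c' => differ
Total differences (Hamming distance): 7

7


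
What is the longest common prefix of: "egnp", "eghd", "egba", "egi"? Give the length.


Words: egnp, eghd, egba, egi
  Position 0: all 'e' => match
  Position 1: all 'g' => match
  Position 2: ('n', 'h', 'b', 'i') => mismatch, stop
LCP = "eg" (length 2)

2


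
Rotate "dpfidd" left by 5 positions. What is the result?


Input: "dpfidd", rotate left by 5
First 5 characters: "dpfid"
Remaining characters: "d"
Concatenate remaining + first: "d" + "dpfid" = "ddpfid"

ddpfid


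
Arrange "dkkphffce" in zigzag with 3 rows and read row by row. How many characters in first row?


Zigzag "dkkphffce" into 3 rows:
Placing characters:
  'd' => row 0
  'k' => row 1
  'k' => row 2
  'p' => row 1
  'h' => row 0
  'f' => row 1
  'f' => row 2
  'c' => row 1
  'e' => row 0
Rows:
  Row 0: "dhe"
  Row 1: "kpfc"
  Row 2: "kf"
First row length: 3

3


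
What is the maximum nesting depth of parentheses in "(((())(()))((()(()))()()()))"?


Input: "(((())(()))((()(()))()()()))"
Tracking depth:
  Position 0 '(': depth becomes 1
  Position 1 '(': depth becomes 2
  Position 2 '(': depth becomes 3
  Position 3 '(': depth becomes 4
  Position 4 ')': depth becomes 3
  Position 5 ')': depth becomes 2
  Position 6 '(': depth becomes 3
  Position 7 '(': depth becomes 4
  Position 8 ')': depth becomes 3
  Position 9 ')': depth becomes 2
  Position 10 ')': depth becomes 1
  Position 11 '(': depth becomes 2
  Position 12 '(': depth becomes 3
  Position 13 '(': depth becomes 4
  Position 14 ')': depth becomes 3
  Position 15 '(': depth becomes 4
  Position 16 '(': depth becomes 5
  Position 17 ')': depth becomes 4
  Position 18 ')': depth becomes 3
  Position 19 ')': depth becomes 2
  Position 20 '(': depth becomes 3
  Position 21 ')': depth becomes 2
  Position 22 '(': depth becomes 3
  Position 23 ')': depth becomes 2
  Position 24 '(': depth becomes 3
  Position 25 ')': depth becomes 2
  Position 26 ')': depth becomes 1
  Position 27 ')': depth becomes 0
Maximum depth reached: 5

5


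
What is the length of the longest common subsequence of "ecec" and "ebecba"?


LCS of "ecec" and "ebecba"
DP table:
           e    b    e    c    b    a
      0    0    0    0    0    0    0
  e   0    1    1    1    1    1    1
  c   0    1    1    1    2    2    2
  e   0    1    1    2    2    2    2
  c   0    1    1    2    3    3    3
LCS length = dp[4][6] = 3

3


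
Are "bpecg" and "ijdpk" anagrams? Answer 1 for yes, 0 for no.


Strings: "bpecg", "ijdpk"
Sorted first:  bcegp
Sorted second: dijkp
Differ at position 0: 'b' vs 'd' => not anagrams

0


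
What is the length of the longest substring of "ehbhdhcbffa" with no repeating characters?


Input: "ehbhdhcbffa"
Sliding window (track last position of each char):
  Position 0 ('e'): window [0,0] length 1 -- new best
  Position 1 ('h'): window [0,1] length 2 -- new best
  Position 2 ('b'): window [0,2] length 3 -- new best
  Position 3 ('h'): repeat (last at 1), move window start to 2
  Position 3 ('h'): window [2,3] length 2
  Position 4 ('d'): window [2,4] length 3
  Position 5 ('h'): repeat (last at 3), move window start to 4
  Position 5 ('h'): window [4,5] length 2
  Position 6 ('c'): window [4,6] length 3
  Position 7 ('b'): window [4,7] length 4 -- new best
  Position 8 ('f'): window [4,8] length 5 -- new best
  Position 9 ('f'): repeat (last at 8), move window start to 9
  Position 9 ('f'): window [9,9] length 1
  Position 10 ('a'): window [9,10] length 2
Longest substring with no repeats: "dhcbf" with length 5

5


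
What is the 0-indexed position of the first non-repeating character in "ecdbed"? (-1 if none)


Input: ecdbed
Character frequencies:
  'b': 1
  'c': 1
  'd': 2
  'e': 2
Scanning left to right for freq == 1:
  Position 0 ('e'): freq=2, skip
  Position 1 ('c'): unique! => answer = 1

1


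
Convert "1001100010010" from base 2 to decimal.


Input: "1001100010010" in base 2
Positional expansion:
  Digit '1' (value 1) x 2^12 = 4096
  Digit '0' (value 0) x 2^11 = 0
  Digit '0' (value 0) x 2^10 = 0
  Digit '1' (value 1) x 2^9 = 512
  Digit '1' (value 1) x 2^8 = 256
  Digit '0' (value 0) x 2^7 = 0
  Digit '0' (value 0) x 2^6 = 0
  Digit '0' (value 0) x 2^5 = 0
  Digit '1' (value 1) x 2^4 = 16
  Digit '0' (value 0) x 2^3 = 0
  Digit '0' (value 0) x 2^2 = 0
  Digit '1' (value 1) x 2^1 = 2
  Digit '0' (value 0) x 2^0 = 0
Sum = 4882

4882


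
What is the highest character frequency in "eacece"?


Input: eacece
Character counts:
  'a': 1
  'c': 2
  'e': 3
Maximum frequency: 3

3


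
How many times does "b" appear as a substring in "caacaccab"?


Searching for "b" in "caacaccab"
Scanning each position:
  Position 0: "c" => no
  Position 1: "a" => no
  Position 2: "a" => no
  Position 3: "c" => no
  Position 4: "a" => no
  Position 5: "c" => no
  Position 6: "c" => no
  Position 7: "a" => no
  Position 8: "b" => MATCH
Total occurrences: 1

1


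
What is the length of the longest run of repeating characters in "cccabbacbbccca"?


Input: "cccabbacbbccca"
Scanning for longest run:
  Position 1 ('c'): continues run of 'c', length=2
  Position 2 ('c'): continues run of 'c', length=3
  Position 3 ('a'): new char, reset run to 1
  Position 4 ('b'): new char, reset run to 1
  Position 5 ('b'): continues run of 'b', length=2
  Position 6 ('a'): new char, reset run to 1
  Position 7 ('c'): new char, reset run to 1
  Position 8 ('b'): new char, reset run to 1
  Position 9 ('b'): continues run of 'b', length=2
  Position 10 ('c'): new char, reset run to 1
  Position 11 ('c'): continues run of 'c', length=2
  Position 12 ('c'): continues run of 'c', length=3
  Position 13 ('a'): new char, reset run to 1
Longest run: 'c' with length 3

3


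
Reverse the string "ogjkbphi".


Input: ogjkbphi
Reading characters right to left:
  Position 7: 'i'
  Position 6: 'h'
  Position 5: 'p'
  Position 4: 'b'
  Position 3: 'k'
  Position 2: 'j'
  Position 1: 'g'
  Position 0: 'o'
Reversed: ihpbkjgo

ihpbkjgo


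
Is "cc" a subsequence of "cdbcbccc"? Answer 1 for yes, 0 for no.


Check if "cc" is a subsequence of "cdbcbccc"
Greedy scan:
  Position 0 ('c'): matches sub[0] = 'c'
  Position 1 ('d'): no match needed
  Position 2 ('b'): no match needed
  Position 3 ('c'): matches sub[1] = 'c'
  Position 4 ('b'): no match needed
  Position 5 ('c'): no match needed
  Position 6 ('c'): no match needed
  Position 7 ('c'): no match needed
All 2 characters matched => is a subsequence

1


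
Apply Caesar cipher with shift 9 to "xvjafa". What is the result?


Caesar cipher: shift "xvjafa" by 9
  'x' (pos 23) + 9 = pos 6 = 'g'
  'v' (pos 21) + 9 = pos 4 = 'e'
  'j' (pos 9) + 9 = pos 18 = 's'
  'a' (pos 0) + 9 = pos 9 = 'j'
  'f' (pos 5) + 9 = pos 14 = 'o'
  'a' (pos 0) + 9 = pos 9 = 'j'
Result: gesjoj

gesjoj


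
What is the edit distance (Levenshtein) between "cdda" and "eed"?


Computing edit distance: "cdda" -> "eed"
DP table:
           e    e    d
      0    1    2    3
  c   1    1    2    3
  d   2    2    2    2
  d   3    3    3    2
  a   4    4    4    3
Edit distance = dp[4][3] = 3

3


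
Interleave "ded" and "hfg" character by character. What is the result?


Interleaving "ded" and "hfg":
  Position 0: 'd' from first, 'h' from second => "dh"
  Position 1: 'e' from first, 'f' from second => "ef"
  Position 2: 'd' from first, 'g' from second => "dg"
Result: dhefdg

dhefdg


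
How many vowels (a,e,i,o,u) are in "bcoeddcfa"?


Input: bcoeddcfa
Checking each character:
  'b' at position 0: consonant
  'c' at position 1: consonant
  'o' at position 2: vowel (running total: 1)
  'e' at position 3: vowel (running total: 2)
  'd' at position 4: consonant
  'd' at position 5: consonant
  'c' at position 6: consonant
  'f' at position 7: consonant
  'a' at position 8: vowel (running total: 3)
Total vowels: 3

3


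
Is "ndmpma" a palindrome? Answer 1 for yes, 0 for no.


Input: ndmpma
Reversed: ampmdn
  Compare pos 0 ('n') with pos 5 ('a'): MISMATCH
  Compare pos 1 ('d') with pos 4 ('m'): MISMATCH
  Compare pos 2 ('m') with pos 3 ('p'): MISMATCH
Result: not a palindrome

0


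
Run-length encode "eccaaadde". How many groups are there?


Input: eccaaadde
Scanning for consecutive runs:
  Group 1: 'e' x 1 (positions 0-0)
  Group 2: 'c' x 2 (positions 1-2)
  Group 3: 'a' x 3 (positions 3-5)
  Group 4: 'd' x 2 (positions 6-7)
  Group 5: 'e' x 1 (positions 8-8)
Total groups: 5

5


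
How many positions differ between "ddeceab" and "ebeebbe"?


Comparing "ddeceab" and "ebeebbe" position by position:
  Position 0: 'd' vs 'e' => DIFFER
  Position 1: 'd' vs 'b' => DIFFER
  Position 2: 'e' vs 'e' => same
  Position 3: 'c' vs 'e' => DIFFER
  Position 4: 'e' vs 'b' => DIFFER
  Position 5: 'a' vs 'b' => DIFFER
  Position 6: 'b' vs 'e' => DIFFER
Positions that differ: 6

6


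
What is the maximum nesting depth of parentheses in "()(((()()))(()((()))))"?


Input: "()(((()()))(()((()))))"
Tracking depth:
  Position 0 '(': depth becomes 1
  Position 1 ')': depth becomes 0
  Position 2 '(': depth becomes 1
  Position 3 '(': depth becomes 2
  Position 4 '(': depth becomes 3
  Position 5 '(': depth becomes 4
  Position 6 ')': depth becomes 3
  Position 7 '(': depth becomes 4
  Position 8 ')': depth becomes 3
  Position 9 ')': depth becomes 2
  Position 10 ')': depth becomes 1
  Position 11 '(': depth becomes 2
  Position 12 '(': depth becomes 3
  Position 13 ')': depth becomes 2
  Position 14 '(': depth becomes 3
  Position 15 '(': depth becomes 4
  Position 16 '(': depth becomes 5
  Position 17 ')': depth becomes 4
  Position 18 ')': depth becomes 3
  Position 19 ')': depth becomes 2
  Position 20 ')': depth becomes 1
  Position 21 ')': depth becomes 0
Maximum depth reached: 5

5


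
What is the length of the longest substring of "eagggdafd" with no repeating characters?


Input: "eagggdafd"
Sliding window (track last position of each char):
  Position 0 ('e'): window [0,0] length 1 -- new best
  Position 1 ('a'): window [0,1] length 2 -- new best
  Position 2 ('g'): window [0,2] length 3 -- new best
  Position 3 ('g'): repeat (last at 2), move window start to 3
  Position 3 ('g'): window [3,3] length 1
  Position 4 ('g'): repeat (last at 3), move window start to 4
  Position 4 ('g'): window [4,4] length 1
  Position 5 ('d'): window [4,5] length 2
  Position 6 ('a'): window [4,6] length 3
  Position 7 ('f'): window [4,7] length 4 -- new best
  Position 8 ('d'): repeat (last at 5), move window start to 6
  Position 8 ('d'): window [6,8] length 3
Longest substring with no repeats: "gdaf" with length 4

4


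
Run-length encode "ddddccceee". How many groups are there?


Input: ddddccceee
Scanning for consecutive runs:
  Group 1: 'd' x 4 (positions 0-3)
  Group 2: 'c' x 3 (positions 4-6)
  Group 3: 'e' x 3 (positions 7-9)
Total groups: 3

3


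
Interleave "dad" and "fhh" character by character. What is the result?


Interleaving "dad" and "fhh":
  Position 0: 'd' from first, 'f' from second => "df"
  Position 1: 'a' from first, 'h' from second => "ah"
  Position 2: 'd' from first, 'h' from second => "dh"
Result: dfahdh

dfahdh


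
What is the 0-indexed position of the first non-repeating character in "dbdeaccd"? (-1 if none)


Input: dbdeaccd
Character frequencies:
  'a': 1
  'b': 1
  'c': 2
  'd': 3
  'e': 1
Scanning left to right for freq == 1:
  Position 0 ('d'): freq=3, skip
  Position 1 ('b'): unique! => answer = 1

1


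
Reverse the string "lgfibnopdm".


Input: lgfibnopdm
Reading characters right to left:
  Position 9: 'm'
  Position 8: 'd'
  Position 7: 'p'
  Position 6: 'o'
  Position 5: 'n'
  Position 4: 'b'
  Position 3: 'i'
  Position 2: 'f'
  Position 1: 'g'
  Position 0: 'l'
Reversed: mdponbifgl

mdponbifgl


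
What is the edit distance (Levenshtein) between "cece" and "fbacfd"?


Computing edit distance: "cece" -> "fbacfd"
DP table:
           f    b    a    c    f    d
      0    1    2    3    4    5    6
  c   1    1    2    3    3    4    5
  e   2    2    2    3    4    4    5
  c   3    3    3    3    3    4    5
  e   4    4    4    4    4    4    5
Edit distance = dp[4][6] = 5

5


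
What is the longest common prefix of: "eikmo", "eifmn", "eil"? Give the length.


Words: eikmo, eifmn, eil
  Position 0: all 'e' => match
  Position 1: all 'i' => match
  Position 2: ('k', 'f', 'l') => mismatch, stop
LCP = "ei" (length 2)

2


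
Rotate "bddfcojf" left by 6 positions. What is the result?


Input: "bddfcojf", rotate left by 6
First 6 characters: "bddfco"
Remaining characters: "jf"
Concatenate remaining + first: "jf" + "bddfco" = "jfbddfco"

jfbddfco


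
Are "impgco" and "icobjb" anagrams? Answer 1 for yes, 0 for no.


Strings: "impgco", "icobjb"
Sorted first:  cgimop
Sorted second: bbcijo
Differ at position 0: 'c' vs 'b' => not anagrams

0


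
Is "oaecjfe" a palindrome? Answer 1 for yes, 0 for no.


Input: oaecjfe
Reversed: efjceao
  Compare pos 0 ('o') with pos 6 ('e'): MISMATCH
  Compare pos 1 ('a') with pos 5 ('f'): MISMATCH
  Compare pos 2 ('e') with pos 4 ('j'): MISMATCH
Result: not a palindrome

0


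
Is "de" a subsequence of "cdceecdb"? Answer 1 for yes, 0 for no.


Check if "de" is a subsequence of "cdceecdb"
Greedy scan:
  Position 0 ('c'): no match needed
  Position 1 ('d'): matches sub[0] = 'd'
  Position 2 ('c'): no match needed
  Position 3 ('e'): matches sub[1] = 'e'
  Position 4 ('e'): no match needed
  Position 5 ('c'): no match needed
  Position 6 ('d'): no match needed
  Position 7 ('b'): no match needed
All 2 characters matched => is a subsequence

1


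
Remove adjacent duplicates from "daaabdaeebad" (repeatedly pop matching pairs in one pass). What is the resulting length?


Input: daaabdaeebad
Stack-based adjacent duplicate removal:
  Read 'd': push. Stack: d
  Read 'a': push. Stack: da
  Read 'a': matches stack top 'a' => pop. Stack: d
  Read 'a': push. Stack: da
  Read 'b': push. Stack: dab
  Read 'd': push. Stack: dabd
  Read 'a': push. Stack: dabda
  Read 'e': push. Stack: dabdae
  Read 'e': matches stack top 'e' => pop. Stack: dabda
  Read 'b': push. Stack: dabdab
  Read 'a': push. Stack: dabdaba
  Read 'd': push. Stack: dabdabad
Final stack: "dabdabad" (length 8)

8


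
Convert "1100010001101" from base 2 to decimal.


Input: "1100010001101" in base 2
Positional expansion:
  Digit '1' (value 1) x 2^12 = 4096
  Digit '1' (value 1) x 2^11 = 2048
  Digit '0' (value 0) x 2^10 = 0
  Digit '0' (value 0) x 2^9 = 0
  Digit '0' (value 0) x 2^8 = 0
  Digit '1' (value 1) x 2^7 = 128
  Digit '0' (value 0) x 2^6 = 0
  Digit '0' (value 0) x 2^5 = 0
  Digit '0' (value 0) x 2^4 = 0
  Digit '1' (value 1) x 2^3 = 8
  Digit '1' (value 1) x 2^2 = 4
  Digit '0' (value 0) x 2^1 = 0
  Digit '1' (value 1) x 2^0 = 1
Sum = 6285

6285


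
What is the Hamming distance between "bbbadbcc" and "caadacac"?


Comparing "bbbadbcc" and "caadacac" position by position:
  Position 0: 'b' vs 'c' => differ
  Position 1: 'b' vs 'a' => differ
  Position 2: 'b' vs 'a' => differ
  Position 3: 'a' vs 'd' => differ
  Position 4: 'd' vs 'a' => differ
  Position 5: 'b' vs 'c' => differ
  Position 6: 'c' vs 'a' => differ
  Position 7: 'c' vs 'c' => same
Total differences (Hamming distance): 7

7


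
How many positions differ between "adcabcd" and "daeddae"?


Comparing "adcabcd" and "daeddae" position by position:
  Position 0: 'a' vs 'd' => DIFFER
  Position 1: 'd' vs 'a' => DIFFER
  Position 2: 'c' vs 'e' => DIFFER
  Position 3: 'a' vs 'd' => DIFFER
  Position 4: 'b' vs 'd' => DIFFER
  Position 5: 'c' vs 'a' => DIFFER
  Position 6: 'd' vs 'e' => DIFFER
Positions that differ: 7

7


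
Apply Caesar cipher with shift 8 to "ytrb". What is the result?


Caesar cipher: shift "ytrb" by 8
  'y' (pos 24) + 8 = pos 6 = 'g'
  't' (pos 19) + 8 = pos 1 = 'b'
  'r' (pos 17) + 8 = pos 25 = 'z'
  'b' (pos 1) + 8 = pos 9 = 'j'
Result: gbzj

gbzj


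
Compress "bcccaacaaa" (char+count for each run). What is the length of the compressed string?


Input: bcccaacaaa
Runs:
  'b' x 1 => "b1"
  'c' x 3 => "c3"
  'a' x 2 => "a2"
  'c' x 1 => "c1"
  'a' x 3 => "a3"
Compressed: "b1c3a2c1a3"
Compressed length: 10

10
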